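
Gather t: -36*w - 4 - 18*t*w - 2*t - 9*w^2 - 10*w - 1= t*(-18*w - 2) - 9*w^2 - 46*w - 5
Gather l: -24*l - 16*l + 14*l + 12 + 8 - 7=13 - 26*l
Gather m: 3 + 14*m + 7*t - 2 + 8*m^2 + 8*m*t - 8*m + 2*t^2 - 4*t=8*m^2 + m*(8*t + 6) + 2*t^2 + 3*t + 1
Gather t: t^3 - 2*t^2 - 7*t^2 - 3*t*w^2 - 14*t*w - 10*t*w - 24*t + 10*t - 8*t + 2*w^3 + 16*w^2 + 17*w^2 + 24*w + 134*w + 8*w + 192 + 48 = t^3 - 9*t^2 + t*(-3*w^2 - 24*w - 22) + 2*w^3 + 33*w^2 + 166*w + 240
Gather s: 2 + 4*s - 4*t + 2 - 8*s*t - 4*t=s*(4 - 8*t) - 8*t + 4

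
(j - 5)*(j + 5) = j^2 - 25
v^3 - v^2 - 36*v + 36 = (v - 6)*(v - 1)*(v + 6)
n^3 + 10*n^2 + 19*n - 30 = (n - 1)*(n + 5)*(n + 6)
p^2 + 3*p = p*(p + 3)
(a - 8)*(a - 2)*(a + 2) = a^3 - 8*a^2 - 4*a + 32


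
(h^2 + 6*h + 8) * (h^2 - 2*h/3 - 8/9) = h^4 + 16*h^3/3 + 28*h^2/9 - 32*h/3 - 64/9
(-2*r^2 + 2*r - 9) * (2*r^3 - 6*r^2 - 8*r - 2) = -4*r^5 + 16*r^4 - 14*r^3 + 42*r^2 + 68*r + 18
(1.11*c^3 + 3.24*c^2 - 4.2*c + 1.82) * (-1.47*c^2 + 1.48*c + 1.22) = -1.6317*c^5 - 3.12*c^4 + 12.3234*c^3 - 4.9386*c^2 - 2.4304*c + 2.2204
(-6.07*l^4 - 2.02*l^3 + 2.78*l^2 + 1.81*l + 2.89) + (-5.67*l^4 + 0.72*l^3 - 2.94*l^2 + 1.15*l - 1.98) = -11.74*l^4 - 1.3*l^3 - 0.16*l^2 + 2.96*l + 0.91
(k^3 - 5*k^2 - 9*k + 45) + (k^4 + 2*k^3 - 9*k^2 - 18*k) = k^4 + 3*k^3 - 14*k^2 - 27*k + 45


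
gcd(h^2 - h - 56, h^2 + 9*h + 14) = h + 7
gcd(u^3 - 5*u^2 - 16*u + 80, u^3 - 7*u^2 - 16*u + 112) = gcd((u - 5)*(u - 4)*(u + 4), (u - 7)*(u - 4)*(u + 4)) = u^2 - 16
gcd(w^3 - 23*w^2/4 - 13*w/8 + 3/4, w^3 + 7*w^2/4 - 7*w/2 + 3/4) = w - 1/4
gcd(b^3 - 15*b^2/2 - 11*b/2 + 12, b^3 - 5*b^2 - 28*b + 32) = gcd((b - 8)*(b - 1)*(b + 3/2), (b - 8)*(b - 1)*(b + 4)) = b^2 - 9*b + 8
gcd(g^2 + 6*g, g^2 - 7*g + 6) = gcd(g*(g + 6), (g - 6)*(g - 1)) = 1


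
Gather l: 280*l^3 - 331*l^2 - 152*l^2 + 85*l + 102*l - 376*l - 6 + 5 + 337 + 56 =280*l^3 - 483*l^2 - 189*l + 392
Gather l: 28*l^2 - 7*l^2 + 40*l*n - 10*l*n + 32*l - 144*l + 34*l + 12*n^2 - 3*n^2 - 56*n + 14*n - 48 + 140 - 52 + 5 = 21*l^2 + l*(30*n - 78) + 9*n^2 - 42*n + 45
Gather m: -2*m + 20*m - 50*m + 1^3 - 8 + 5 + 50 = 48 - 32*m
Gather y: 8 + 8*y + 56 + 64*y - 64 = 72*y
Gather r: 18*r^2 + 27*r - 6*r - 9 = 18*r^2 + 21*r - 9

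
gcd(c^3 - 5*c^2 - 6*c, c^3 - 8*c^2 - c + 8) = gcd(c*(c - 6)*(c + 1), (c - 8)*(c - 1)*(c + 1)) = c + 1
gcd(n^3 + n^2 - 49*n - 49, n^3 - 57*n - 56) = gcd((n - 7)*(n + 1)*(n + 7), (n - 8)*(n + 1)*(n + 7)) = n^2 + 8*n + 7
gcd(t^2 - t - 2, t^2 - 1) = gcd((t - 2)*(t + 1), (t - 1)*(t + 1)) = t + 1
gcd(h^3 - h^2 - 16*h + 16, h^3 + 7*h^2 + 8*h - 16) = h^2 + 3*h - 4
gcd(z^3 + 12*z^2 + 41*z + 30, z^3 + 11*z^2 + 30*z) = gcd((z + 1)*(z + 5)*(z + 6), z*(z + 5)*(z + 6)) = z^2 + 11*z + 30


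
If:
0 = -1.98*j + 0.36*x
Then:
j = 0.181818181818182*x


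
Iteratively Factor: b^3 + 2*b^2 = (b + 2)*(b^2) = b*(b + 2)*(b)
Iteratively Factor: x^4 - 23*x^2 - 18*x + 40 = (x + 2)*(x^3 - 2*x^2 - 19*x + 20) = (x - 5)*(x + 2)*(x^2 + 3*x - 4) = (x - 5)*(x + 2)*(x + 4)*(x - 1)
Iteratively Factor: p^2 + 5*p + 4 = (p + 1)*(p + 4)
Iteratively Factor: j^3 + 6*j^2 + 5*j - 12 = (j + 3)*(j^2 + 3*j - 4) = (j - 1)*(j + 3)*(j + 4)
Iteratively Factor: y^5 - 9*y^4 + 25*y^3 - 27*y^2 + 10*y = (y)*(y^4 - 9*y^3 + 25*y^2 - 27*y + 10) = y*(y - 1)*(y^3 - 8*y^2 + 17*y - 10) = y*(y - 1)^2*(y^2 - 7*y + 10) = y*(y - 5)*(y - 1)^2*(y - 2)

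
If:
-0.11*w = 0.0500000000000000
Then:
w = -0.45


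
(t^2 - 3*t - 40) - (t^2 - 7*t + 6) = 4*t - 46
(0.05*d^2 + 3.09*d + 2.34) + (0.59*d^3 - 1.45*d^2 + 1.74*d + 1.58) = 0.59*d^3 - 1.4*d^2 + 4.83*d + 3.92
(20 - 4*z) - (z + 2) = 18 - 5*z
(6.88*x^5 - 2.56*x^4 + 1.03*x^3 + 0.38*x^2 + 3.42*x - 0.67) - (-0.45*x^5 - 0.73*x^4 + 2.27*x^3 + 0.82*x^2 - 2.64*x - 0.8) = 7.33*x^5 - 1.83*x^4 - 1.24*x^3 - 0.44*x^2 + 6.06*x + 0.13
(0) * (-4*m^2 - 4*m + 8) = 0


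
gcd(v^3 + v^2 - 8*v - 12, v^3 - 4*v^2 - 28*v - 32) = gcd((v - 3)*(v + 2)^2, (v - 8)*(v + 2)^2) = v^2 + 4*v + 4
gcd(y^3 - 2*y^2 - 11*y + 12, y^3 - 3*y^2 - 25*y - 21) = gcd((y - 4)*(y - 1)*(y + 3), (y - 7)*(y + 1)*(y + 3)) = y + 3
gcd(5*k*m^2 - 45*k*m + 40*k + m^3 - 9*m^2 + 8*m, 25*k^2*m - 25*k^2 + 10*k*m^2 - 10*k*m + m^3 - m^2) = 5*k*m - 5*k + m^2 - m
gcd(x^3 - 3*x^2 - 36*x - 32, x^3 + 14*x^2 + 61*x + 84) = x + 4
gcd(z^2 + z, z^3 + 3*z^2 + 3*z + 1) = z + 1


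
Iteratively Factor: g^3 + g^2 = (g)*(g^2 + g) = g*(g + 1)*(g)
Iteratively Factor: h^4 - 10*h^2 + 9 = (h - 1)*(h^3 + h^2 - 9*h - 9) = (h - 1)*(h + 3)*(h^2 - 2*h - 3) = (h - 1)*(h + 1)*(h + 3)*(h - 3)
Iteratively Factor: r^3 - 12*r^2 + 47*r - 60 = (r - 5)*(r^2 - 7*r + 12) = (r - 5)*(r - 3)*(r - 4)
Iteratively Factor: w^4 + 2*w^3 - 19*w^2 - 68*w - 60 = (w - 5)*(w^3 + 7*w^2 + 16*w + 12) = (w - 5)*(w + 2)*(w^2 + 5*w + 6) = (w - 5)*(w + 2)*(w + 3)*(w + 2)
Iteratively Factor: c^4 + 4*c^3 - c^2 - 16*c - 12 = (c + 2)*(c^3 + 2*c^2 - 5*c - 6) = (c + 1)*(c + 2)*(c^2 + c - 6) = (c + 1)*(c + 2)*(c + 3)*(c - 2)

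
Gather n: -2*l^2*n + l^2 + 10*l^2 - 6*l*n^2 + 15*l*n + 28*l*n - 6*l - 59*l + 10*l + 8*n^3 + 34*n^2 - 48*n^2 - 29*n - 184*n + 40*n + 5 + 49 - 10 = 11*l^2 - 55*l + 8*n^3 + n^2*(-6*l - 14) + n*(-2*l^2 + 43*l - 173) + 44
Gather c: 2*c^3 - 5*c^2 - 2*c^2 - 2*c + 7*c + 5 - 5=2*c^3 - 7*c^2 + 5*c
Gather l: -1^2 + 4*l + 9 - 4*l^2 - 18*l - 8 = -4*l^2 - 14*l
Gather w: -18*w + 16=16 - 18*w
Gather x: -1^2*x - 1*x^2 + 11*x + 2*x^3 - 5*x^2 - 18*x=2*x^3 - 6*x^2 - 8*x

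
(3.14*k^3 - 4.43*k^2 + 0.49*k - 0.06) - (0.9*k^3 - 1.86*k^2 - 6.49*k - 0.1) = 2.24*k^3 - 2.57*k^2 + 6.98*k + 0.04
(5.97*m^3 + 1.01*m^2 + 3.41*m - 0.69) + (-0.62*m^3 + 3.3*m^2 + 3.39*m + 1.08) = 5.35*m^3 + 4.31*m^2 + 6.8*m + 0.39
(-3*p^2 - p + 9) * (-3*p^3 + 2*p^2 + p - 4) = 9*p^5 - 3*p^4 - 32*p^3 + 29*p^2 + 13*p - 36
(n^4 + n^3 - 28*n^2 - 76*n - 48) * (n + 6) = n^5 + 7*n^4 - 22*n^3 - 244*n^2 - 504*n - 288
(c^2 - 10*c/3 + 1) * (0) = 0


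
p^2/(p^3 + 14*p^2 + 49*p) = p/(p^2 + 14*p + 49)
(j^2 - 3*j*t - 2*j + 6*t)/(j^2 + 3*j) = (j^2 - 3*j*t - 2*j + 6*t)/(j*(j + 3))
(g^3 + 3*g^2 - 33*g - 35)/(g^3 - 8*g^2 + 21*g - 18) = (g^3 + 3*g^2 - 33*g - 35)/(g^3 - 8*g^2 + 21*g - 18)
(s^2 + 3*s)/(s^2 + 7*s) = (s + 3)/(s + 7)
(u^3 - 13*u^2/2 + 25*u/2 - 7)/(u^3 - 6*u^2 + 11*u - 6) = (u - 7/2)/(u - 3)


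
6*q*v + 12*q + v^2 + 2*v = (6*q + v)*(v + 2)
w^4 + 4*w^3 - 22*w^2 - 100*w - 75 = (w - 5)*(w + 1)*(w + 3)*(w + 5)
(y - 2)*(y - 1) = y^2 - 3*y + 2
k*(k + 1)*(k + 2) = k^3 + 3*k^2 + 2*k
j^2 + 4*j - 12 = (j - 2)*(j + 6)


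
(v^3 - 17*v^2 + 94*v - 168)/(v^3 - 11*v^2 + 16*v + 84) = (v - 4)/(v + 2)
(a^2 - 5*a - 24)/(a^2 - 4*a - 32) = (a + 3)/(a + 4)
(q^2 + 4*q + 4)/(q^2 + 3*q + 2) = (q + 2)/(q + 1)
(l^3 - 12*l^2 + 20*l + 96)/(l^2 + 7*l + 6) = (l^3 - 12*l^2 + 20*l + 96)/(l^2 + 7*l + 6)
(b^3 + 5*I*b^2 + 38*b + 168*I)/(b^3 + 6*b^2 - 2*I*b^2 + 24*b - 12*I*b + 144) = (b + 7*I)/(b + 6)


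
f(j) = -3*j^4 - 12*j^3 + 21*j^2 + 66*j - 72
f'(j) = -12*j^3 - 36*j^2 + 42*j + 66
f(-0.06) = -75.88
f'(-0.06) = 63.35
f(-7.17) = -2971.04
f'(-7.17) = 2337.36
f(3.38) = -463.93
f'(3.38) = -666.69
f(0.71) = -19.61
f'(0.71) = 73.38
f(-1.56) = -96.06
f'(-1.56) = -41.57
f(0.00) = -72.00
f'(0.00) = 66.00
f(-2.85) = -9.66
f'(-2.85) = -68.32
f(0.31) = -49.91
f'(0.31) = 75.20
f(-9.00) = -9900.00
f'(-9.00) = 5520.00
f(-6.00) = -1008.00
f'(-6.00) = 1110.00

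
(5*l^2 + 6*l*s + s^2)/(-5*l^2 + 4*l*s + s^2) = (l + s)/(-l + s)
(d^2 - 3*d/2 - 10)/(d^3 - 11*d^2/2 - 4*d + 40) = 1/(d - 4)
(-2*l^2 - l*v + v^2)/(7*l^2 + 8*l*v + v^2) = (-2*l + v)/(7*l + v)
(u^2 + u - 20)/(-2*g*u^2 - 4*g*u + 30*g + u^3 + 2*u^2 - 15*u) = (u - 4)/(-2*g*u + 6*g + u^2 - 3*u)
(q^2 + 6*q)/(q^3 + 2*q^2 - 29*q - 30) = q/(q^2 - 4*q - 5)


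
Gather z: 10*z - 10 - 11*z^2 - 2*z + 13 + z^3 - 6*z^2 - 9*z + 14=z^3 - 17*z^2 - z + 17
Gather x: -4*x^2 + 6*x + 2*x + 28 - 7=-4*x^2 + 8*x + 21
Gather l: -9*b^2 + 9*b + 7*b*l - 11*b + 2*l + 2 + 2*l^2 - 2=-9*b^2 - 2*b + 2*l^2 + l*(7*b + 2)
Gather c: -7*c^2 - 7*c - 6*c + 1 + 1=-7*c^2 - 13*c + 2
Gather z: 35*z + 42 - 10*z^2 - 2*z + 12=-10*z^2 + 33*z + 54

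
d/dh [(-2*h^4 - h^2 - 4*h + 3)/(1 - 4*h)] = 2*(12*h^4 - 4*h^3 + 2*h^2 - h + 4)/(16*h^2 - 8*h + 1)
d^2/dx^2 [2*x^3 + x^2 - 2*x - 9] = 12*x + 2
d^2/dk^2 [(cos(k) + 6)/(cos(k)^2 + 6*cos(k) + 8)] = (-9*(1 - cos(2*k))^2*cos(k)/4 - 9*(1 - cos(2*k))^2/2 + 349*cos(k) + 12*cos(2*k) - 33*cos(3*k)/2 + cos(5*k)/2 + 270)/((cos(k) + 2)^3*(cos(k) + 4)^3)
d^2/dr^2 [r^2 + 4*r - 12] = 2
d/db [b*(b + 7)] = 2*b + 7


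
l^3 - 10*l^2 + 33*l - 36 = (l - 4)*(l - 3)^2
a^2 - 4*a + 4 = (a - 2)^2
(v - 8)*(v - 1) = v^2 - 9*v + 8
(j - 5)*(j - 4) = j^2 - 9*j + 20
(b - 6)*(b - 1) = b^2 - 7*b + 6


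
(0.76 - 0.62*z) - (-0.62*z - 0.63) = 1.39000000000000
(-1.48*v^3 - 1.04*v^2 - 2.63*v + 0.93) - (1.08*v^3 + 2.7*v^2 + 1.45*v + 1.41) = -2.56*v^3 - 3.74*v^2 - 4.08*v - 0.48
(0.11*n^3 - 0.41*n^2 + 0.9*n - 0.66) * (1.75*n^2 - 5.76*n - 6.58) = 0.1925*n^5 - 1.3511*n^4 + 3.2128*n^3 - 3.6412*n^2 - 2.1204*n + 4.3428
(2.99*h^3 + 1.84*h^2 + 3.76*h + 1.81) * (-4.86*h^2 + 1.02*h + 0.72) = -14.5314*h^5 - 5.8926*h^4 - 14.244*h^3 - 3.6366*h^2 + 4.5534*h + 1.3032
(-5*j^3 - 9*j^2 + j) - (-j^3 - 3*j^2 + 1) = -4*j^3 - 6*j^2 + j - 1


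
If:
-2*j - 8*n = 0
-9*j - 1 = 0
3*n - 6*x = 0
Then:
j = -1/9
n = 1/36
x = 1/72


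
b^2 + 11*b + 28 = (b + 4)*(b + 7)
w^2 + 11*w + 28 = (w + 4)*(w + 7)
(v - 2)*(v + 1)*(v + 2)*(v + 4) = v^4 + 5*v^3 - 20*v - 16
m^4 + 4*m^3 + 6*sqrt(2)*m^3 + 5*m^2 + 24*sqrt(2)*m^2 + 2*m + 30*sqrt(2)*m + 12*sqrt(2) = (m + 1)^2*(m + 2)*(m + 6*sqrt(2))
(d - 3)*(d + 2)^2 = d^3 + d^2 - 8*d - 12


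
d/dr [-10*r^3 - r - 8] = -30*r^2 - 1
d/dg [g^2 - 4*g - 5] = 2*g - 4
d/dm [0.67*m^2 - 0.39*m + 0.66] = 1.34*m - 0.39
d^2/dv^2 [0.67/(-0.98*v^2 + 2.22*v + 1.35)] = (-1.286936*v^2 + 2.915304*v + 0.67*(1.96*v - 2.22)*(3.92*v - 4.44) + 1.77282)/(-0.98*v^2 + 2.22*v + 1.35)^3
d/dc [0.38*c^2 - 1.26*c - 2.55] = 0.76*c - 1.26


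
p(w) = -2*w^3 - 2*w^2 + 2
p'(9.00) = -522.00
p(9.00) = -1618.00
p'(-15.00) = -1290.00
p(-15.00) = 6302.00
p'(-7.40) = -298.96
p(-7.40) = 702.93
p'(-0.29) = 0.66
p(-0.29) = 1.88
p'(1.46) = -18.63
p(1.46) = -8.49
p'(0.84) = -7.59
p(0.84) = -0.60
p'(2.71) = -54.90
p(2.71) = -52.49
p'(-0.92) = -1.40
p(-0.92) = 1.86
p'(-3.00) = -42.00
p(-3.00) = 38.00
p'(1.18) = -13.07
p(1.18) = -4.07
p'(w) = -6*w^2 - 4*w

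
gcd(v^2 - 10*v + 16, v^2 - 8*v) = v - 8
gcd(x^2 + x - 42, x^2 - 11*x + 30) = x - 6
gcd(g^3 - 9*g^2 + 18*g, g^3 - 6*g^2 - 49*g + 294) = g - 6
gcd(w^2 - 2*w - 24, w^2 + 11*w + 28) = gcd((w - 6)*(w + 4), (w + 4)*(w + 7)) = w + 4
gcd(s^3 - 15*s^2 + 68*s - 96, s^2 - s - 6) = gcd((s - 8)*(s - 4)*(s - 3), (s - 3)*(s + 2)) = s - 3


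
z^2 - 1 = (z - 1)*(z + 1)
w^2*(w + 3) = w^3 + 3*w^2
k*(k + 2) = k^2 + 2*k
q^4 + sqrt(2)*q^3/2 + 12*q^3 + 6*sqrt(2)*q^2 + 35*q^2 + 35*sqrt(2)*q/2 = q*(q + 5)*(q + 7)*(q + sqrt(2)/2)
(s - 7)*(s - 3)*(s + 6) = s^3 - 4*s^2 - 39*s + 126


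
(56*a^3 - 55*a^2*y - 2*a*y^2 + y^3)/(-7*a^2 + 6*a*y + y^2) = -8*a + y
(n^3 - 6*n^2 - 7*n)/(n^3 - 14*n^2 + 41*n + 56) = n/(n - 8)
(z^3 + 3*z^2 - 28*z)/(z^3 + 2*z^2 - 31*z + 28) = z/(z - 1)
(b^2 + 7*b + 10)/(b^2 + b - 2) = (b + 5)/(b - 1)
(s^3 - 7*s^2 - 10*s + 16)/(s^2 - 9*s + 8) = s + 2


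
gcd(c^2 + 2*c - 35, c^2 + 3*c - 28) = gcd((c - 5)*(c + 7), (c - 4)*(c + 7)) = c + 7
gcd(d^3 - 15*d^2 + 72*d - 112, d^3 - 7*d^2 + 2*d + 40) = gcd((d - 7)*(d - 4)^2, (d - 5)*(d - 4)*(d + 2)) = d - 4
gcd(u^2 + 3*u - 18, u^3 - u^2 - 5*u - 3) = u - 3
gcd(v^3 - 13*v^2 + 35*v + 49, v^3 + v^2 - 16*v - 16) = v + 1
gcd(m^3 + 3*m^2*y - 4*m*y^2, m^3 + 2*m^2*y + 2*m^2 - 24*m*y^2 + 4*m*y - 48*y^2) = 1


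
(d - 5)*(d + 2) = d^2 - 3*d - 10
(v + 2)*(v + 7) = v^2 + 9*v + 14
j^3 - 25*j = j*(j - 5)*(j + 5)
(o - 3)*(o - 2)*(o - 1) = o^3 - 6*o^2 + 11*o - 6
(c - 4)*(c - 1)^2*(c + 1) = c^4 - 5*c^3 + 3*c^2 + 5*c - 4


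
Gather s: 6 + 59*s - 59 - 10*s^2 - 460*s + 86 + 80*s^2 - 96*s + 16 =70*s^2 - 497*s + 49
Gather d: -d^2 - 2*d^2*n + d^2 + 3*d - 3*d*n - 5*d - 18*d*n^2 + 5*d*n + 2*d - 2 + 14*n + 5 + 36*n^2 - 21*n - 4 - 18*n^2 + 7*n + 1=-2*d^2*n + d*(-18*n^2 + 2*n) + 18*n^2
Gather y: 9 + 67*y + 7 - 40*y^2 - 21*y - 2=-40*y^2 + 46*y + 14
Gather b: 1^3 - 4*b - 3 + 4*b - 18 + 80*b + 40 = 80*b + 20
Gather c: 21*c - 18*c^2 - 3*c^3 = -3*c^3 - 18*c^2 + 21*c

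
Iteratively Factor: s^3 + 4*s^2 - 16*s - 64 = (s - 4)*(s^2 + 8*s + 16) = (s - 4)*(s + 4)*(s + 4)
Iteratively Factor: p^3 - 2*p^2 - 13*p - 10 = (p + 1)*(p^2 - 3*p - 10) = (p - 5)*(p + 1)*(p + 2)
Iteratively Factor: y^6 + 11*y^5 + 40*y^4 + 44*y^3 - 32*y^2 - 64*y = (y - 1)*(y^5 + 12*y^4 + 52*y^3 + 96*y^2 + 64*y) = (y - 1)*(y + 2)*(y^4 + 10*y^3 + 32*y^2 + 32*y) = (y - 1)*(y + 2)*(y + 4)*(y^3 + 6*y^2 + 8*y) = (y - 1)*(y + 2)*(y + 4)^2*(y^2 + 2*y) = y*(y - 1)*(y + 2)*(y + 4)^2*(y + 2)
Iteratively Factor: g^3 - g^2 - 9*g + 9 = (g - 1)*(g^2 - 9) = (g - 1)*(g + 3)*(g - 3)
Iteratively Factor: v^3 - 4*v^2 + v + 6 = (v - 2)*(v^2 - 2*v - 3) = (v - 3)*(v - 2)*(v + 1)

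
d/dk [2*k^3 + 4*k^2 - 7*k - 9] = 6*k^2 + 8*k - 7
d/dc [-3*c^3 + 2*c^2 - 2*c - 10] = -9*c^2 + 4*c - 2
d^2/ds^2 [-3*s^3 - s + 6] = -18*s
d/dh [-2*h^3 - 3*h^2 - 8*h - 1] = -6*h^2 - 6*h - 8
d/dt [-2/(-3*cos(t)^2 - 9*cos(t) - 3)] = 2*(2*cos(t) + 3)*sin(t)/(3*(cos(t)^2 + 3*cos(t) + 1)^2)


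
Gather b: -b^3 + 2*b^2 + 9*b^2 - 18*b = -b^3 + 11*b^2 - 18*b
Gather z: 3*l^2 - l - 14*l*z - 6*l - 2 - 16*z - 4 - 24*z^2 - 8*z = 3*l^2 - 7*l - 24*z^2 + z*(-14*l - 24) - 6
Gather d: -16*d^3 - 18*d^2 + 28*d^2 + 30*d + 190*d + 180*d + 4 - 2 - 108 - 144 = -16*d^3 + 10*d^2 + 400*d - 250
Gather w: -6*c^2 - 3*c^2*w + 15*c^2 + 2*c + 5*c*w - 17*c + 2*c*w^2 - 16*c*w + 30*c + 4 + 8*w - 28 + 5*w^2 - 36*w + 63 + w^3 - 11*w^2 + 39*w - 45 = 9*c^2 + 15*c + w^3 + w^2*(2*c - 6) + w*(-3*c^2 - 11*c + 11) - 6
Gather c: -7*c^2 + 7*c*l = -7*c^2 + 7*c*l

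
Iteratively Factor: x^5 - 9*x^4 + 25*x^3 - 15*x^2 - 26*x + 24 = (x - 3)*(x^4 - 6*x^3 + 7*x^2 + 6*x - 8) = (x - 3)*(x - 1)*(x^3 - 5*x^2 + 2*x + 8) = (x - 3)*(x - 2)*(x - 1)*(x^2 - 3*x - 4) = (x - 4)*(x - 3)*(x - 2)*(x - 1)*(x + 1)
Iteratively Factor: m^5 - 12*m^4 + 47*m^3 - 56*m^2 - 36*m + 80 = (m - 2)*(m^4 - 10*m^3 + 27*m^2 - 2*m - 40) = (m - 2)^2*(m^3 - 8*m^2 + 11*m + 20) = (m - 2)^2*(m + 1)*(m^2 - 9*m + 20) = (m - 4)*(m - 2)^2*(m + 1)*(m - 5)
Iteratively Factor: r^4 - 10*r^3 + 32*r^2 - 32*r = (r - 4)*(r^3 - 6*r^2 + 8*r) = r*(r - 4)*(r^2 - 6*r + 8) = r*(r - 4)^2*(r - 2)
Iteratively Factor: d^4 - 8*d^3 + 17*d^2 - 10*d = (d)*(d^3 - 8*d^2 + 17*d - 10) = d*(d - 5)*(d^2 - 3*d + 2) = d*(d - 5)*(d - 1)*(d - 2)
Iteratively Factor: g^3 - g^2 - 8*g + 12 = (g - 2)*(g^2 + g - 6) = (g - 2)*(g + 3)*(g - 2)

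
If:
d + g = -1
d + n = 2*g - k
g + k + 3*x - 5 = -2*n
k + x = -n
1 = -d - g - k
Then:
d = 2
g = -3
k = 0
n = -8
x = 8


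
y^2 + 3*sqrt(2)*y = y*(y + 3*sqrt(2))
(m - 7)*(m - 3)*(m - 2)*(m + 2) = m^4 - 10*m^3 + 17*m^2 + 40*m - 84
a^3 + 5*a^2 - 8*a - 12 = (a - 2)*(a + 1)*(a + 6)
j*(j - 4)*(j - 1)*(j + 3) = j^4 - 2*j^3 - 11*j^2 + 12*j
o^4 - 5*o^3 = o^3*(o - 5)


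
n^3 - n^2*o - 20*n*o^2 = n*(n - 5*o)*(n + 4*o)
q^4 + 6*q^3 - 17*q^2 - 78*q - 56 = (q - 4)*(q + 1)*(q + 2)*(q + 7)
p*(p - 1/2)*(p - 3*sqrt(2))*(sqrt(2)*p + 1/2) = sqrt(2)*p^4 - 11*p^3/2 - sqrt(2)*p^3/2 - 3*sqrt(2)*p^2/2 + 11*p^2/4 + 3*sqrt(2)*p/4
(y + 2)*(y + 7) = y^2 + 9*y + 14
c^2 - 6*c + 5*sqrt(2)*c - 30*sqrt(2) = (c - 6)*(c + 5*sqrt(2))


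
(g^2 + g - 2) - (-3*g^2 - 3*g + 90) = 4*g^2 + 4*g - 92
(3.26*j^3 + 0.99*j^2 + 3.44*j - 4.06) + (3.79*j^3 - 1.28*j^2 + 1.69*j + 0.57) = 7.05*j^3 - 0.29*j^2 + 5.13*j - 3.49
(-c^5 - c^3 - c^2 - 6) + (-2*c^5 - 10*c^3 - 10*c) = -3*c^5 - 11*c^3 - c^2 - 10*c - 6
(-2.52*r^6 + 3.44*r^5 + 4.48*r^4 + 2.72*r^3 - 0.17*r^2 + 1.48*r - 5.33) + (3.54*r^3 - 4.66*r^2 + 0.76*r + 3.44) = -2.52*r^6 + 3.44*r^5 + 4.48*r^4 + 6.26*r^3 - 4.83*r^2 + 2.24*r - 1.89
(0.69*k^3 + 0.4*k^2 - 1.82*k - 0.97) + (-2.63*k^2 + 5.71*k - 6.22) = 0.69*k^3 - 2.23*k^2 + 3.89*k - 7.19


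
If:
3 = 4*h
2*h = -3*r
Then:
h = 3/4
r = -1/2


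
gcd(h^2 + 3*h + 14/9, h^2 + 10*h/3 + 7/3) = h + 7/3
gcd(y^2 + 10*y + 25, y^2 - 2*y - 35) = y + 5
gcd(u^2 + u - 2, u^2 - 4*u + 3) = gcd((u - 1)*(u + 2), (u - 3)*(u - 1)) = u - 1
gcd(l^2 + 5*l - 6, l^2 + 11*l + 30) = l + 6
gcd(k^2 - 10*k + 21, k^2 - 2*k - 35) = k - 7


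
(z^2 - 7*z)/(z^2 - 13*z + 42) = z/(z - 6)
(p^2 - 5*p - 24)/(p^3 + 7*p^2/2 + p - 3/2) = 2*(p - 8)/(2*p^2 + p - 1)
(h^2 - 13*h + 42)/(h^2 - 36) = (h - 7)/(h + 6)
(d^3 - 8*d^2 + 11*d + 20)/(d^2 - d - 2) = (d^2 - 9*d + 20)/(d - 2)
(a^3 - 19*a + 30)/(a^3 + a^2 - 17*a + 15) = (a - 2)/(a - 1)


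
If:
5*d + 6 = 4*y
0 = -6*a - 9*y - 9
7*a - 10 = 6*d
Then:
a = -10/51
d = -290/153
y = -133/153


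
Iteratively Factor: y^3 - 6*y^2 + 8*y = (y)*(y^2 - 6*y + 8) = y*(y - 2)*(y - 4)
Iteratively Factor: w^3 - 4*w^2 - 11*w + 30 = (w - 5)*(w^2 + w - 6) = (w - 5)*(w - 2)*(w + 3)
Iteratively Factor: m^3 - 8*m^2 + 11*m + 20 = (m + 1)*(m^2 - 9*m + 20) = (m - 4)*(m + 1)*(m - 5)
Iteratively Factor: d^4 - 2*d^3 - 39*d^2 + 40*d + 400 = (d + 4)*(d^3 - 6*d^2 - 15*d + 100) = (d + 4)^2*(d^2 - 10*d + 25) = (d - 5)*(d + 4)^2*(d - 5)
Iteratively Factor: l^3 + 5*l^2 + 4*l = (l + 4)*(l^2 + l) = l*(l + 4)*(l + 1)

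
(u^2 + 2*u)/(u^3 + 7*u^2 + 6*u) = (u + 2)/(u^2 + 7*u + 6)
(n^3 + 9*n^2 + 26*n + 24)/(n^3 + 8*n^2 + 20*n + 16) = (n + 3)/(n + 2)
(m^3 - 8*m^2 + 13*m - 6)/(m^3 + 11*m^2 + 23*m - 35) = (m^2 - 7*m + 6)/(m^2 + 12*m + 35)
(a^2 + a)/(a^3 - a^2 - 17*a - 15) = a/(a^2 - 2*a - 15)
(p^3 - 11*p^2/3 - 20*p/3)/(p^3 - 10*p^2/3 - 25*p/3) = (3*p + 4)/(3*p + 5)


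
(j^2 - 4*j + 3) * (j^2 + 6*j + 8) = j^4 + 2*j^3 - 13*j^2 - 14*j + 24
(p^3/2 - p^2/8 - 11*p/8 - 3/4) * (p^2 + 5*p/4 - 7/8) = p^5/2 + p^4/2 - 63*p^3/32 - 151*p^2/64 + 17*p/64 + 21/32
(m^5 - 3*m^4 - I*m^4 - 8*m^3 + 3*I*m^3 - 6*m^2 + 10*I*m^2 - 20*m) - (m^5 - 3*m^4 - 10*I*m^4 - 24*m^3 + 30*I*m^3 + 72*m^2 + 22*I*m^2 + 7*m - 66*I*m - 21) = 9*I*m^4 + 16*m^3 - 27*I*m^3 - 78*m^2 - 12*I*m^2 - 27*m + 66*I*m + 21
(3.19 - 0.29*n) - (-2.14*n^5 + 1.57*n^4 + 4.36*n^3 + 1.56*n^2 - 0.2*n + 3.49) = 2.14*n^5 - 1.57*n^4 - 4.36*n^3 - 1.56*n^2 - 0.09*n - 0.3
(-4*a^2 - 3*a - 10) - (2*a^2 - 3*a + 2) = -6*a^2 - 12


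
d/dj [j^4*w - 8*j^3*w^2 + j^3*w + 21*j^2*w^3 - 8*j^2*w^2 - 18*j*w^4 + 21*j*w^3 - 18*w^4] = w*(4*j^3 - 24*j^2*w + 3*j^2 + 42*j*w^2 - 16*j*w - 18*w^3 + 21*w^2)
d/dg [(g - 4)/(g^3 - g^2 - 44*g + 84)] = (g^3 - g^2 - 44*g + (g - 4)*(-3*g^2 + 2*g + 44) + 84)/(g^3 - g^2 - 44*g + 84)^2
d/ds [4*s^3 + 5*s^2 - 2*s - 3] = 12*s^2 + 10*s - 2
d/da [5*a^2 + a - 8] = 10*a + 1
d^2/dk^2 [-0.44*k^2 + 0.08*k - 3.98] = -0.880000000000000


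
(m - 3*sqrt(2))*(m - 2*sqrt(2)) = m^2 - 5*sqrt(2)*m + 12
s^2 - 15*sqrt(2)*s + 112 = (s - 8*sqrt(2))*(s - 7*sqrt(2))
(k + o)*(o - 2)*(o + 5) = k*o^2 + 3*k*o - 10*k + o^3 + 3*o^2 - 10*o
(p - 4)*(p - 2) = p^2 - 6*p + 8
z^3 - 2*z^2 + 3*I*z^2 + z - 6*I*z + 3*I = (z - 1)^2*(z + 3*I)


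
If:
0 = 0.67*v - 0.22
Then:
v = 0.33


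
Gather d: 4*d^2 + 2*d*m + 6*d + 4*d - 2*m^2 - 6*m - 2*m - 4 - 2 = 4*d^2 + d*(2*m + 10) - 2*m^2 - 8*m - 6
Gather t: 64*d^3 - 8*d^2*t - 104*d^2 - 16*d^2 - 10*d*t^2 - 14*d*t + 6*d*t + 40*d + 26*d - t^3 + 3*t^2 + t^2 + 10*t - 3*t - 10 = 64*d^3 - 120*d^2 + 66*d - t^3 + t^2*(4 - 10*d) + t*(-8*d^2 - 8*d + 7) - 10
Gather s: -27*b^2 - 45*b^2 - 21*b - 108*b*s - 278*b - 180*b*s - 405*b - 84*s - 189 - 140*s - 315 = -72*b^2 - 704*b + s*(-288*b - 224) - 504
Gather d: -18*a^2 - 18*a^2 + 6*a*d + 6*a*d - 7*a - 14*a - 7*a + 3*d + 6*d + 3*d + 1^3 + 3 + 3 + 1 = -36*a^2 - 28*a + d*(12*a + 12) + 8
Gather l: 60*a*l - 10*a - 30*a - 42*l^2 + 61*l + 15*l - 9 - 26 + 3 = -40*a - 42*l^2 + l*(60*a + 76) - 32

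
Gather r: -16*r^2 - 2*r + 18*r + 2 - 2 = -16*r^2 + 16*r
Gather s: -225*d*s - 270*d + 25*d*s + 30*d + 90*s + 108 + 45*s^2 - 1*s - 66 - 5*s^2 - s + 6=-240*d + 40*s^2 + s*(88 - 200*d) + 48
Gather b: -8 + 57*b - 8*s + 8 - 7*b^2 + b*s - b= -7*b^2 + b*(s + 56) - 8*s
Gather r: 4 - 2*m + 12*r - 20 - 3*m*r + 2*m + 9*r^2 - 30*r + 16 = 9*r^2 + r*(-3*m - 18)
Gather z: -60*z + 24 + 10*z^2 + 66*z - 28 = 10*z^2 + 6*z - 4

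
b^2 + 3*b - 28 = (b - 4)*(b + 7)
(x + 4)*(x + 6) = x^2 + 10*x + 24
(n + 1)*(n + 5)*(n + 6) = n^3 + 12*n^2 + 41*n + 30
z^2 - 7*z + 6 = (z - 6)*(z - 1)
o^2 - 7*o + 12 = (o - 4)*(o - 3)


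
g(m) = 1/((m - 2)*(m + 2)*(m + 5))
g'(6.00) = 0.00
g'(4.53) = -0.00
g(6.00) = 0.00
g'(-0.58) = 0.03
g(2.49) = 0.06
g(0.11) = -0.05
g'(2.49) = -0.15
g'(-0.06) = 0.01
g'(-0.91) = 0.06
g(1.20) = -0.06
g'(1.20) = -0.05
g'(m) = -1/((m - 2)*(m + 2)*(m + 5)^2) - 1/((m - 2)*(m + 2)^2*(m + 5)) - 1/((m - 2)^2*(m + 2)*(m + 5)) = (-(m - 2)*(m + 2) - (m - 2)*(m + 5) - (m + 2)*(m + 5))/((m - 2)^2*(m + 2)^2*(m + 5)^2)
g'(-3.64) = 0.00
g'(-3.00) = 0.07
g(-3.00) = 0.10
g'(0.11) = 0.01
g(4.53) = 0.01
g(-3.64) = 0.08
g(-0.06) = -0.05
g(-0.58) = -0.06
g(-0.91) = -0.08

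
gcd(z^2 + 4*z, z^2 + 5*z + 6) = 1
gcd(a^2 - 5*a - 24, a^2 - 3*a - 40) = a - 8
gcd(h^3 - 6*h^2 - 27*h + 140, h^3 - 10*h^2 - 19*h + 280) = h^2 - 2*h - 35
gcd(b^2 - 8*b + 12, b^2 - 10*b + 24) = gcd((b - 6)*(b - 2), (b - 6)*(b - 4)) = b - 6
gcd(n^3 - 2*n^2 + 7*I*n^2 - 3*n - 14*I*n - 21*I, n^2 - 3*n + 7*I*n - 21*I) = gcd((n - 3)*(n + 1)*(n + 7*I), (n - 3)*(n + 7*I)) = n^2 + n*(-3 + 7*I) - 21*I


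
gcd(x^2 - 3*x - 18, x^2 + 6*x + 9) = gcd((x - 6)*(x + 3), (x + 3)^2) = x + 3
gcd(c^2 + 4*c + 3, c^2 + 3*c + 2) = c + 1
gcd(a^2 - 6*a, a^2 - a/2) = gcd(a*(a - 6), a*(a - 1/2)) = a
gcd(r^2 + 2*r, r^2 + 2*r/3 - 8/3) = r + 2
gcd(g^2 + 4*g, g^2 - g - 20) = g + 4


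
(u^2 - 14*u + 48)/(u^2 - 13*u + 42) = (u - 8)/(u - 7)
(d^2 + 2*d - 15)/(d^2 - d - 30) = (d - 3)/(d - 6)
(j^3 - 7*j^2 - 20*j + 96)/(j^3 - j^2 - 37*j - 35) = (-j^3 + 7*j^2 + 20*j - 96)/(-j^3 + j^2 + 37*j + 35)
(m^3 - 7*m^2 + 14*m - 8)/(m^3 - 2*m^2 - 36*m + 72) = (m^2 - 5*m + 4)/(m^2 - 36)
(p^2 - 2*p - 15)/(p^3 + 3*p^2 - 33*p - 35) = (p + 3)/(p^2 + 8*p + 7)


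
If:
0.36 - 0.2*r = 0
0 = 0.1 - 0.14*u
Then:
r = 1.80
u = 0.71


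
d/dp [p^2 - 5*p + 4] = 2*p - 5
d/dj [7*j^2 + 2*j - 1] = 14*j + 2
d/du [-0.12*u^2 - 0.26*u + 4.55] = -0.24*u - 0.26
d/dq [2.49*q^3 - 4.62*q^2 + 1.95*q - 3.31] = 7.47*q^2 - 9.24*q + 1.95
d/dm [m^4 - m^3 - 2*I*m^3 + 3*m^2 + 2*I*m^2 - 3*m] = 4*m^3 + m^2*(-3 - 6*I) + m*(6 + 4*I) - 3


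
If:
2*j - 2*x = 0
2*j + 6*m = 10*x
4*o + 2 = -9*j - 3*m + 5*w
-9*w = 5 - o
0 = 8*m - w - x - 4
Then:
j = 153/469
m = 204/469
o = -1228/469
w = -397/469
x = 153/469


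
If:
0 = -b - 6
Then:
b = -6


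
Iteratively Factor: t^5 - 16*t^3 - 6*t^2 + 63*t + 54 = (t - 3)*(t^4 + 3*t^3 - 7*t^2 - 27*t - 18) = (t - 3)*(t + 2)*(t^3 + t^2 - 9*t - 9) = (t - 3)*(t + 2)*(t + 3)*(t^2 - 2*t - 3) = (t - 3)*(t + 1)*(t + 2)*(t + 3)*(t - 3)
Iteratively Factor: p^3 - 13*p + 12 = (p + 4)*(p^2 - 4*p + 3) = (p - 1)*(p + 4)*(p - 3)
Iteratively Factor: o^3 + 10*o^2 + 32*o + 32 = (o + 4)*(o^2 + 6*o + 8) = (o + 4)^2*(o + 2)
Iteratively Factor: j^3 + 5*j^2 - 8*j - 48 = (j + 4)*(j^2 + j - 12) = (j + 4)^2*(j - 3)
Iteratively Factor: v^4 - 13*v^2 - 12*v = (v - 4)*(v^3 + 4*v^2 + 3*v) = (v - 4)*(v + 3)*(v^2 + v) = (v - 4)*(v + 1)*(v + 3)*(v)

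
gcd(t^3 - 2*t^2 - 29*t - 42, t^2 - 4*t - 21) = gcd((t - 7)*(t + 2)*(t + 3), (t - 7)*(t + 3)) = t^2 - 4*t - 21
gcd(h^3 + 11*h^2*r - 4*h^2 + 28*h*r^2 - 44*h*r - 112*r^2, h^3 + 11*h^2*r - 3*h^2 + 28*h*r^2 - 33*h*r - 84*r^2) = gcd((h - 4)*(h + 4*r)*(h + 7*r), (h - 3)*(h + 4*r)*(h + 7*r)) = h^2 + 11*h*r + 28*r^2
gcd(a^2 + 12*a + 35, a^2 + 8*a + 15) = a + 5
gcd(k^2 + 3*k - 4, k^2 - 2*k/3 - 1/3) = k - 1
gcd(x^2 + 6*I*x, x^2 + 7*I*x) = x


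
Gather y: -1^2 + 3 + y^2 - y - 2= y^2 - y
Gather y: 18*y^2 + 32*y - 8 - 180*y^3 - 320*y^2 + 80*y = -180*y^3 - 302*y^2 + 112*y - 8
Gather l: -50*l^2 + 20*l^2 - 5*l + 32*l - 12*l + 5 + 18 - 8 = -30*l^2 + 15*l + 15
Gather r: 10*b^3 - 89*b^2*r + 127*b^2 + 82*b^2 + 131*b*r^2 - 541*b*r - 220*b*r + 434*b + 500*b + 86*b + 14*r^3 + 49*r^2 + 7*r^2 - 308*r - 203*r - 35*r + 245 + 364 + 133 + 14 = 10*b^3 + 209*b^2 + 1020*b + 14*r^3 + r^2*(131*b + 56) + r*(-89*b^2 - 761*b - 546) + 756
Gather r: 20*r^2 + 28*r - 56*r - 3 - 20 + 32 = 20*r^2 - 28*r + 9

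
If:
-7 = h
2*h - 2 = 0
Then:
No Solution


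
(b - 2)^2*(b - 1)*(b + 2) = b^4 - 3*b^3 - 2*b^2 + 12*b - 8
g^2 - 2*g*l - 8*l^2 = (g - 4*l)*(g + 2*l)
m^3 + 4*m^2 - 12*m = m*(m - 2)*(m + 6)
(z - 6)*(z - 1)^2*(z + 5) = z^4 - 3*z^3 - 27*z^2 + 59*z - 30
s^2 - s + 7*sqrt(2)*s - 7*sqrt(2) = (s - 1)*(s + 7*sqrt(2))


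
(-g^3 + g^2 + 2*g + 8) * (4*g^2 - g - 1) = -4*g^5 + 5*g^4 + 8*g^3 + 29*g^2 - 10*g - 8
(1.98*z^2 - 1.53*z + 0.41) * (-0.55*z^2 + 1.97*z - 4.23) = -1.089*z^4 + 4.7421*z^3 - 11.615*z^2 + 7.2796*z - 1.7343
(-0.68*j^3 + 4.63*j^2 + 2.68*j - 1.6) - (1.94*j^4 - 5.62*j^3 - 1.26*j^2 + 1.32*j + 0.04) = -1.94*j^4 + 4.94*j^3 + 5.89*j^2 + 1.36*j - 1.64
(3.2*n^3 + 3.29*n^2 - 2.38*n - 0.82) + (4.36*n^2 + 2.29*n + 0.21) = 3.2*n^3 + 7.65*n^2 - 0.0899999999999999*n - 0.61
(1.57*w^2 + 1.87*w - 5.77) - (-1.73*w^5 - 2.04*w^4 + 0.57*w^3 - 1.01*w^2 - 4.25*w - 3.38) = 1.73*w^5 + 2.04*w^4 - 0.57*w^3 + 2.58*w^2 + 6.12*w - 2.39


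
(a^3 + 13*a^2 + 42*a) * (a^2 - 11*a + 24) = a^5 + 2*a^4 - 77*a^3 - 150*a^2 + 1008*a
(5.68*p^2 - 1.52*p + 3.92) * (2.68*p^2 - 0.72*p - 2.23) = 15.2224*p^4 - 8.1632*p^3 - 1.0664*p^2 + 0.5672*p - 8.7416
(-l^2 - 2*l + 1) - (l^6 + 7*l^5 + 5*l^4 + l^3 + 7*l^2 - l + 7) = -l^6 - 7*l^5 - 5*l^4 - l^3 - 8*l^2 - l - 6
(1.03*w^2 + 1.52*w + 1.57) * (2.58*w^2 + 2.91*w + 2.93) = 2.6574*w^4 + 6.9189*w^3 + 11.4917*w^2 + 9.0223*w + 4.6001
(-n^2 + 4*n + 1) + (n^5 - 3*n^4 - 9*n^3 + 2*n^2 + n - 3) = n^5 - 3*n^4 - 9*n^3 + n^2 + 5*n - 2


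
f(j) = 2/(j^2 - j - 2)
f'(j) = 2*(1 - 2*j)/(j^2 - j - 2)^2 = 2*(1 - 2*j)/(-j^2 + j + 2)^2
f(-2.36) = 0.34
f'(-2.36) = 0.33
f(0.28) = -0.91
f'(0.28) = 0.18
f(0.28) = -0.91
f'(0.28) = 0.18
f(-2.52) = 0.29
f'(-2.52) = 0.26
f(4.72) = 0.13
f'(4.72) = -0.07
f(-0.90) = -6.90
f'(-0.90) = 66.59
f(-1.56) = 1.00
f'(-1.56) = 2.07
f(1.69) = -2.40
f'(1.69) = -6.85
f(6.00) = 0.07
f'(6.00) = -0.03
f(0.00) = -1.00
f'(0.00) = 0.50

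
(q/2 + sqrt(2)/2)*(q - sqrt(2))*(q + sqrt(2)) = q^3/2 + sqrt(2)*q^2/2 - q - sqrt(2)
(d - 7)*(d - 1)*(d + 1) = d^3 - 7*d^2 - d + 7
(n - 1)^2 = n^2 - 2*n + 1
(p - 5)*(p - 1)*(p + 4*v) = p^3 + 4*p^2*v - 6*p^2 - 24*p*v + 5*p + 20*v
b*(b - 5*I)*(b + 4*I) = b^3 - I*b^2 + 20*b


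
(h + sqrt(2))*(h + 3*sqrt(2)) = h^2 + 4*sqrt(2)*h + 6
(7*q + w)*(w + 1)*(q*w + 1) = 7*q^2*w^2 + 7*q^2*w + q*w^3 + q*w^2 + 7*q*w + 7*q + w^2 + w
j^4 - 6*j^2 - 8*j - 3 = (j - 3)*(j + 1)^3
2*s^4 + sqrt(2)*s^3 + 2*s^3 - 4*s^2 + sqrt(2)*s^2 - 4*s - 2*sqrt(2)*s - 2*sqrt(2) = (s - sqrt(2))*(s + sqrt(2))*(sqrt(2)*s + 1)*(sqrt(2)*s + sqrt(2))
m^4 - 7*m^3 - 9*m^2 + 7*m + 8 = (m - 8)*(m - 1)*(m + 1)^2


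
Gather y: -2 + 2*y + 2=2*y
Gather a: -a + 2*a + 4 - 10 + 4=a - 2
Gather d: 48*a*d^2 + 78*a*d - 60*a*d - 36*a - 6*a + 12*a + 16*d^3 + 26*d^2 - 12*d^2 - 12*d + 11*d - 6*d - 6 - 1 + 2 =-30*a + 16*d^3 + d^2*(48*a + 14) + d*(18*a - 7) - 5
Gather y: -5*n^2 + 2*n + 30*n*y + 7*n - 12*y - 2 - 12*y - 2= -5*n^2 + 9*n + y*(30*n - 24) - 4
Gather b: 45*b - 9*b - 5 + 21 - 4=36*b + 12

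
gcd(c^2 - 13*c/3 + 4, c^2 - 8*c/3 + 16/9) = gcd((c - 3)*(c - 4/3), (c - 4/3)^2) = c - 4/3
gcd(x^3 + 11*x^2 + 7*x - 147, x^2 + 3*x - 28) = x + 7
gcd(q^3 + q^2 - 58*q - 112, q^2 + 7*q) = q + 7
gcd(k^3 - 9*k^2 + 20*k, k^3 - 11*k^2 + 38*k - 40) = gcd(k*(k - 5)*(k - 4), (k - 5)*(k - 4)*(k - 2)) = k^2 - 9*k + 20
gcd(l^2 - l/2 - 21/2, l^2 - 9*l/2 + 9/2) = 1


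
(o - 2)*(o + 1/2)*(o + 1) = o^3 - o^2/2 - 5*o/2 - 1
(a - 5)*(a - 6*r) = a^2 - 6*a*r - 5*a + 30*r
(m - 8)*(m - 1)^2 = m^3 - 10*m^2 + 17*m - 8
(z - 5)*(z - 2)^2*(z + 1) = z^4 - 8*z^3 + 15*z^2 + 4*z - 20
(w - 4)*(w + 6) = w^2 + 2*w - 24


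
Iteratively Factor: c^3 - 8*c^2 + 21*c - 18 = (c - 2)*(c^2 - 6*c + 9) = (c - 3)*(c - 2)*(c - 3)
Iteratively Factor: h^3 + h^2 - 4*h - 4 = (h + 2)*(h^2 - h - 2) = (h - 2)*(h + 2)*(h + 1)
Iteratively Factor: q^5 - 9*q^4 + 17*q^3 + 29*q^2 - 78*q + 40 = (q + 2)*(q^4 - 11*q^3 + 39*q^2 - 49*q + 20) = (q - 1)*(q + 2)*(q^3 - 10*q^2 + 29*q - 20) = (q - 4)*(q - 1)*(q + 2)*(q^2 - 6*q + 5) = (q - 4)*(q - 1)^2*(q + 2)*(q - 5)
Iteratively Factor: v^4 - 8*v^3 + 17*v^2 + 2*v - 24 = (v - 3)*(v^3 - 5*v^2 + 2*v + 8) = (v - 3)*(v - 2)*(v^2 - 3*v - 4) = (v - 3)*(v - 2)*(v + 1)*(v - 4)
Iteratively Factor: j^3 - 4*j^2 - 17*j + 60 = (j - 5)*(j^2 + j - 12) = (j - 5)*(j + 4)*(j - 3)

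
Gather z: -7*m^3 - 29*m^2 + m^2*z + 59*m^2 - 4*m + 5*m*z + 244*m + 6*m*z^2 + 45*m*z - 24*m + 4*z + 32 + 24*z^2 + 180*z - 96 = -7*m^3 + 30*m^2 + 216*m + z^2*(6*m + 24) + z*(m^2 + 50*m + 184) - 64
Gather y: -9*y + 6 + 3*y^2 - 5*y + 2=3*y^2 - 14*y + 8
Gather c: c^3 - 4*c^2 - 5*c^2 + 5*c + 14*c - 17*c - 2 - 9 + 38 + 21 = c^3 - 9*c^2 + 2*c + 48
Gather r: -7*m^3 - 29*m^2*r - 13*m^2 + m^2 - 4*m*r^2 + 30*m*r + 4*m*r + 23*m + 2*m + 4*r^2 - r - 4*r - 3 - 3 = -7*m^3 - 12*m^2 + 25*m + r^2*(4 - 4*m) + r*(-29*m^2 + 34*m - 5) - 6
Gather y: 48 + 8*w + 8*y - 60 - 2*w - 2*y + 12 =6*w + 6*y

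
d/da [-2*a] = -2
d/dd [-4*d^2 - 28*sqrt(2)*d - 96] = -8*d - 28*sqrt(2)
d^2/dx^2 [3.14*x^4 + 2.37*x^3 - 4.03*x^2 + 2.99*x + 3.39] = 37.68*x^2 + 14.22*x - 8.06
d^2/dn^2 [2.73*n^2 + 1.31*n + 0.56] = 5.46000000000000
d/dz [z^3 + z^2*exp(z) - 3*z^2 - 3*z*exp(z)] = z^2*exp(z) + 3*z^2 - z*exp(z) - 6*z - 3*exp(z)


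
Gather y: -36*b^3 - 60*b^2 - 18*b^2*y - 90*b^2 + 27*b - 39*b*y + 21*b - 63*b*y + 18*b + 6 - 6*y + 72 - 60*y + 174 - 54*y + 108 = -36*b^3 - 150*b^2 + 66*b + y*(-18*b^2 - 102*b - 120) + 360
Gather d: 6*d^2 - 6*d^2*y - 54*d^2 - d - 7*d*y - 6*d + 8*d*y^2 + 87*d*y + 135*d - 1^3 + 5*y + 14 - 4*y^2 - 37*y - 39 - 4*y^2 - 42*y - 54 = d^2*(-6*y - 48) + d*(8*y^2 + 80*y + 128) - 8*y^2 - 74*y - 80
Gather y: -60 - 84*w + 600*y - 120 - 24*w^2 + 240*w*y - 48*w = -24*w^2 - 132*w + y*(240*w + 600) - 180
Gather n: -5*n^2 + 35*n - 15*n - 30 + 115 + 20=-5*n^2 + 20*n + 105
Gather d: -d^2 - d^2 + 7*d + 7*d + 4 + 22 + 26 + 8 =-2*d^2 + 14*d + 60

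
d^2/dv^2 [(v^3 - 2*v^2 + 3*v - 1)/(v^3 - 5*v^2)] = 2*(3*v^4 + 9*v^3 - 51*v^2 + 115*v - 75)/(v^4*(v^3 - 15*v^2 + 75*v - 125))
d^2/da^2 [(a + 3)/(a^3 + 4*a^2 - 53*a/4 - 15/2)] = 8*((a + 3)*(12*a^2 + 32*a - 53)^2 + (-12*a^2 - 32*a - 4*(a + 3)*(3*a + 4) + 53)*(4*a^3 + 16*a^2 - 53*a - 30))/(4*a^3 + 16*a^2 - 53*a - 30)^3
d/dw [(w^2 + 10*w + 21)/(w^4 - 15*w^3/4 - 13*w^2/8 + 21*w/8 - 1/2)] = 8*(-16*w^5 - 210*w^4 - 72*w^3 + 2041*w^2 + 538*w - 481)/(64*w^8 - 480*w^7 + 692*w^6 + 1116*w^5 - 1155*w^4 - 306*w^3 + 545*w^2 - 168*w + 16)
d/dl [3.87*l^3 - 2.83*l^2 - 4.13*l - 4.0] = 11.61*l^2 - 5.66*l - 4.13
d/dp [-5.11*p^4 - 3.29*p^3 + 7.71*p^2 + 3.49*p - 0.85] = -20.44*p^3 - 9.87*p^2 + 15.42*p + 3.49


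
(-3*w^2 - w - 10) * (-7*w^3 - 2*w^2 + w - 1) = 21*w^5 + 13*w^4 + 69*w^3 + 22*w^2 - 9*w + 10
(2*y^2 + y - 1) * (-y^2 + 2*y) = -2*y^4 + 3*y^3 + 3*y^2 - 2*y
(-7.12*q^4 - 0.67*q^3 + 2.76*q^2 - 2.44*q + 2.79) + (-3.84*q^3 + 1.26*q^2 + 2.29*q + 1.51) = -7.12*q^4 - 4.51*q^3 + 4.02*q^2 - 0.15*q + 4.3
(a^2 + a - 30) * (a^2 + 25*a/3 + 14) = a^4 + 28*a^3/3 - 23*a^2/3 - 236*a - 420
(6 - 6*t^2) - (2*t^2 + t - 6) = -8*t^2 - t + 12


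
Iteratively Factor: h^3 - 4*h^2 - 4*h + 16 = (h - 4)*(h^2 - 4) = (h - 4)*(h + 2)*(h - 2)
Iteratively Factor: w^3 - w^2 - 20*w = (w - 5)*(w^2 + 4*w) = w*(w - 5)*(w + 4)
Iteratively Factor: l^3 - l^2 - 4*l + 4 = (l + 2)*(l^2 - 3*l + 2) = (l - 2)*(l + 2)*(l - 1)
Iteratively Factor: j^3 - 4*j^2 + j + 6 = (j - 2)*(j^2 - 2*j - 3) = (j - 2)*(j + 1)*(j - 3)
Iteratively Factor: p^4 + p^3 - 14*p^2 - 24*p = (p + 3)*(p^3 - 2*p^2 - 8*p) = (p - 4)*(p + 3)*(p^2 + 2*p) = p*(p - 4)*(p + 3)*(p + 2)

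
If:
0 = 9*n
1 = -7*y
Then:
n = 0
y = -1/7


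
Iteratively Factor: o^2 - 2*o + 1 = (o - 1)*(o - 1)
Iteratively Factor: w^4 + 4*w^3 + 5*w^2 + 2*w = (w + 1)*(w^3 + 3*w^2 + 2*w) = w*(w + 1)*(w^2 + 3*w + 2) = w*(w + 1)*(w + 2)*(w + 1)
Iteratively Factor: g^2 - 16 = (g + 4)*(g - 4)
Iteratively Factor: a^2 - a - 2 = (a + 1)*(a - 2)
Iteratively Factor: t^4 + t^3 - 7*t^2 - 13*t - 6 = (t - 3)*(t^3 + 4*t^2 + 5*t + 2) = (t - 3)*(t + 1)*(t^2 + 3*t + 2) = (t - 3)*(t + 1)^2*(t + 2)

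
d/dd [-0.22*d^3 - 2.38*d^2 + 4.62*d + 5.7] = -0.66*d^2 - 4.76*d + 4.62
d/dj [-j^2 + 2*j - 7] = 2 - 2*j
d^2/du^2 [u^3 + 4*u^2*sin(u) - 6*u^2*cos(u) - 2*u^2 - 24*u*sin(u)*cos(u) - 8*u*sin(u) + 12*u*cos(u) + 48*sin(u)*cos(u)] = -4*u^2*sin(u) + 6*u^2*cos(u) + 32*u*sin(u) + 48*u*sin(2*u) + 4*u*cos(u) + 6*u - 16*sin(u) - 96*sin(2*u) - 28*cos(u) - 48*cos(2*u) - 4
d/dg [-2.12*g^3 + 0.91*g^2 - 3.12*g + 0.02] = -6.36*g^2 + 1.82*g - 3.12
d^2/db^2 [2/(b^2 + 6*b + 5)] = 4*(-b^2 - 6*b + 4*(b + 3)^2 - 5)/(b^2 + 6*b + 5)^3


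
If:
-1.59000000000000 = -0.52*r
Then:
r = 3.06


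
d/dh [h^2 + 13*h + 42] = 2*h + 13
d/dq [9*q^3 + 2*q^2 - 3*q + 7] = 27*q^2 + 4*q - 3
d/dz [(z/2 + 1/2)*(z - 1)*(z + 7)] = 3*z^2/2 + 7*z - 1/2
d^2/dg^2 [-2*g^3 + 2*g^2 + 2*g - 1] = 4 - 12*g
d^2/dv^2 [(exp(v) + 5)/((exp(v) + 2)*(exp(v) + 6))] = (exp(4*v) + 12*exp(3*v) + 48*exp(2*v) - 16*exp(v) - 336)*exp(v)/(exp(6*v) + 24*exp(5*v) + 228*exp(4*v) + 1088*exp(3*v) + 2736*exp(2*v) + 3456*exp(v) + 1728)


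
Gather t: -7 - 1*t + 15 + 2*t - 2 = t + 6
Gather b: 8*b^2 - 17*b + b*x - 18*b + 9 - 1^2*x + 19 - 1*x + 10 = 8*b^2 + b*(x - 35) - 2*x + 38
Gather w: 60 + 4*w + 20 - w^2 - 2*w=-w^2 + 2*w + 80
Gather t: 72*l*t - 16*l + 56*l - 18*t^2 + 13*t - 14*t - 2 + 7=40*l - 18*t^2 + t*(72*l - 1) + 5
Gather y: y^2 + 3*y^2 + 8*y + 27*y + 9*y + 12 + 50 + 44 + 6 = 4*y^2 + 44*y + 112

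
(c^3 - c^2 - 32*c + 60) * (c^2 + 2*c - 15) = c^5 + c^4 - 49*c^3 + 11*c^2 + 600*c - 900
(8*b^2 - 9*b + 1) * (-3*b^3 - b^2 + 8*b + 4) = -24*b^5 + 19*b^4 + 70*b^3 - 41*b^2 - 28*b + 4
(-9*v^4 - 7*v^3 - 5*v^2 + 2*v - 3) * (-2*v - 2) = 18*v^5 + 32*v^4 + 24*v^3 + 6*v^2 + 2*v + 6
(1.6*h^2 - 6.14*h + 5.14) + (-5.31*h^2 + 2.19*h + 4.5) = -3.71*h^2 - 3.95*h + 9.64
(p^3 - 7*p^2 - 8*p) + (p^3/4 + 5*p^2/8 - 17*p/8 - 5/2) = 5*p^3/4 - 51*p^2/8 - 81*p/8 - 5/2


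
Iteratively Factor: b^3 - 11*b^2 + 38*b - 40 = (b - 5)*(b^2 - 6*b + 8) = (b - 5)*(b - 4)*(b - 2)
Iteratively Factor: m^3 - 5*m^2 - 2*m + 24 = (m - 3)*(m^2 - 2*m - 8) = (m - 3)*(m + 2)*(m - 4)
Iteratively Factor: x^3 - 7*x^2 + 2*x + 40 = (x - 5)*(x^2 - 2*x - 8) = (x - 5)*(x - 4)*(x + 2)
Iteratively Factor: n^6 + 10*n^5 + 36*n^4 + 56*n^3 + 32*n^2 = (n + 2)*(n^5 + 8*n^4 + 20*n^3 + 16*n^2) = n*(n + 2)*(n^4 + 8*n^3 + 20*n^2 + 16*n) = n*(n + 2)^2*(n^3 + 6*n^2 + 8*n) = n*(n + 2)^3*(n^2 + 4*n) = n*(n + 2)^3*(n + 4)*(n)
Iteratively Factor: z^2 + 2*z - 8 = (z - 2)*(z + 4)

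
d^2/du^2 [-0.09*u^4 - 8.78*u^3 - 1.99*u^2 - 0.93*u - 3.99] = -1.08*u^2 - 52.68*u - 3.98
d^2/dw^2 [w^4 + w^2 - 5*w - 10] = 12*w^2 + 2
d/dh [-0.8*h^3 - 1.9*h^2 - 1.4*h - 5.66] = -2.4*h^2 - 3.8*h - 1.4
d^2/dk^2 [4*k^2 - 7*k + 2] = 8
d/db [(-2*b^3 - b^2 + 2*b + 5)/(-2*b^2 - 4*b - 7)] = 2*(2*b^4 + 8*b^3 + 25*b^2 + 17*b + 3)/(4*b^4 + 16*b^3 + 44*b^2 + 56*b + 49)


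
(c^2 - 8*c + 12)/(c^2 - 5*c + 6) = (c - 6)/(c - 3)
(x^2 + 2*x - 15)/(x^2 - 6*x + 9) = (x + 5)/(x - 3)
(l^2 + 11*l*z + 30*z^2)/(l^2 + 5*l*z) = (l + 6*z)/l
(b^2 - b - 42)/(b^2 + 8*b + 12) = (b - 7)/(b + 2)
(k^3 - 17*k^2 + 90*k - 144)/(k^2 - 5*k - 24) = (k^2 - 9*k + 18)/(k + 3)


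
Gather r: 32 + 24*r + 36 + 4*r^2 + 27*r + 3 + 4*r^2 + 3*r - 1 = 8*r^2 + 54*r + 70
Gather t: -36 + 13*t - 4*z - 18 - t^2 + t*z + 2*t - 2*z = -t^2 + t*(z + 15) - 6*z - 54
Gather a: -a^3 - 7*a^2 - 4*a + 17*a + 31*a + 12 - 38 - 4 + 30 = -a^3 - 7*a^2 + 44*a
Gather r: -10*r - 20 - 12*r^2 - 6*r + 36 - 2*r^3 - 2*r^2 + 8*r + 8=-2*r^3 - 14*r^2 - 8*r + 24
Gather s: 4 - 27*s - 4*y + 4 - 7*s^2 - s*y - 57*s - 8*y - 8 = -7*s^2 + s*(-y - 84) - 12*y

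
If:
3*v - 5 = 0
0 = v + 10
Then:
No Solution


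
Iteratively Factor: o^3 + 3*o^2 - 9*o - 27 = (o - 3)*(o^2 + 6*o + 9) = (o - 3)*(o + 3)*(o + 3)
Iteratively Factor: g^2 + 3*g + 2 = (g + 1)*(g + 2)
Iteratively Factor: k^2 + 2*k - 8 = (k - 2)*(k + 4)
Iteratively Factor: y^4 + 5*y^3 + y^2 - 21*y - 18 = (y + 3)*(y^3 + 2*y^2 - 5*y - 6) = (y - 2)*(y + 3)*(y^2 + 4*y + 3) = (y - 2)*(y + 3)^2*(y + 1)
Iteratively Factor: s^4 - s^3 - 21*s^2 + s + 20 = (s - 5)*(s^3 + 4*s^2 - s - 4) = (s - 5)*(s + 1)*(s^2 + 3*s - 4) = (s - 5)*(s - 1)*(s + 1)*(s + 4)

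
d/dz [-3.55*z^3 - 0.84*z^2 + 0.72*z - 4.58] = -10.65*z^2 - 1.68*z + 0.72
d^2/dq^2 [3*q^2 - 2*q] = 6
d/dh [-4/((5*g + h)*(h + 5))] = 4*(5*g + 2*h + 5)/((5*g + h)^2*(h + 5)^2)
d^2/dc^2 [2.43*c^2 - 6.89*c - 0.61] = 4.86000000000000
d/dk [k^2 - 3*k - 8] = 2*k - 3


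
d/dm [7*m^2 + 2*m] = 14*m + 2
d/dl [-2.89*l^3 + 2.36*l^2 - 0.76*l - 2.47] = -8.67*l^2 + 4.72*l - 0.76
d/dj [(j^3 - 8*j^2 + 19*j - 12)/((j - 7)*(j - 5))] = (j^4 - 24*j^3 + 182*j^2 - 536*j + 521)/(j^4 - 24*j^3 + 214*j^2 - 840*j + 1225)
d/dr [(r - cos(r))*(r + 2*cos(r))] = -r*sin(r) + 2*r + 2*sin(2*r) + cos(r)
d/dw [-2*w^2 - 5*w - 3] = -4*w - 5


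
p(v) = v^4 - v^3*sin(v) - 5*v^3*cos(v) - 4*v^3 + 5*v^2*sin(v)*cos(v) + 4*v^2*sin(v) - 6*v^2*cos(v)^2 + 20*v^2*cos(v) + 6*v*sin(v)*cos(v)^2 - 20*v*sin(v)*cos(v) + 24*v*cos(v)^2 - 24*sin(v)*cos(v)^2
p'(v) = 5*v^3*sin(v) - v^3*cos(v) + 4*v^3 - 5*v^2*sin(v)^2 + 12*v^2*sin(v)*cos(v) - 23*v^2*sin(v) + 5*v^2*cos(v)^2 - 11*v^2*cos(v) - 12*v^2 - 12*v*sin(v)^2*cos(v) + 20*v*sin(v)^2 - 38*v*sin(v)*cos(v) + 8*v*sin(v) + 6*v*cos(v)^3 - 32*v*cos(v)^2 + 40*v*cos(v) + 48*sin(v)^2*cos(v) + 6*sin(v)*cos(v)^2 - 20*sin(v)*cos(v) - 24*cos(v)^3 + 24*cos(v)^2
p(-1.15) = 3.26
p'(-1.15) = -13.13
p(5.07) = 103.45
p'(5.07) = -16.11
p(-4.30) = 385.71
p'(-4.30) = -1479.18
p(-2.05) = -12.65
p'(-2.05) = 103.88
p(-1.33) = 5.76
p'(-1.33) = -13.64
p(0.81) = 1.36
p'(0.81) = 2.57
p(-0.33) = -0.10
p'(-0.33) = 0.67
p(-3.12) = -261.62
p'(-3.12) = 191.36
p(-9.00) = 3909.52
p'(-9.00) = -98.21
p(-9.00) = 3909.52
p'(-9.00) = -98.21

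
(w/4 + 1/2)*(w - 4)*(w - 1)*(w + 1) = w^4/4 - w^3/2 - 9*w^2/4 + w/2 + 2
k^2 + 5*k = k*(k + 5)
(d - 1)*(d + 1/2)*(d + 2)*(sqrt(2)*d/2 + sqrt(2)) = sqrt(2)*d^4/2 + 7*sqrt(2)*d^3/4 + 3*sqrt(2)*d^2/4 - 2*sqrt(2)*d - sqrt(2)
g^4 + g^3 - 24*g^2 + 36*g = g*(g - 3)*(g - 2)*(g + 6)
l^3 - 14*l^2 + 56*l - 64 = (l - 8)*(l - 4)*(l - 2)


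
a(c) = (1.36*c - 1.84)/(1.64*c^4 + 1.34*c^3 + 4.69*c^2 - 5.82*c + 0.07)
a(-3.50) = -0.02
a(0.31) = 1.15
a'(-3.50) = -0.02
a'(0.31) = -3.30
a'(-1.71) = -0.14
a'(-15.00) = -0.00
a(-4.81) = -0.01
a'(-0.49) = -1.27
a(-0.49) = -0.63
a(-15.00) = -0.00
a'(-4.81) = -0.01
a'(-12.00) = -0.00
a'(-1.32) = -0.22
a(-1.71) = -0.13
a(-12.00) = -0.00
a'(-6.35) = -0.00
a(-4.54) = -0.01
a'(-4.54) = -0.01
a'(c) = (1.36*c - 1.84)*(-6.56*c^3 - 4.02*c^2 - 9.38*c + 5.82)/(1.64*c^4 + 1.34*c^3 + 4.69*c^2 - 5.82*c + 0.07)^2 + 1.36/(1.64*c^4 + 1.34*c^3 + 4.69*c^2 - 5.82*c + 0.07)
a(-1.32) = -0.20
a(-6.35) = -0.00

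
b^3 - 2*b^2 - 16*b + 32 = (b - 4)*(b - 2)*(b + 4)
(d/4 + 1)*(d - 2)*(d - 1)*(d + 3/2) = d^4/4 + 5*d^3/8 - 17*d^2/8 - 7*d/4 + 3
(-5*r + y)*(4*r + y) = -20*r^2 - r*y + y^2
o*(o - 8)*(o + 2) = o^3 - 6*o^2 - 16*o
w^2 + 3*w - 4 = (w - 1)*(w + 4)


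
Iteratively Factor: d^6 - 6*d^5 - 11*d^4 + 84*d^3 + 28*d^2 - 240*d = (d + 2)*(d^5 - 8*d^4 + 5*d^3 + 74*d^2 - 120*d) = d*(d + 2)*(d^4 - 8*d^3 + 5*d^2 + 74*d - 120) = d*(d - 2)*(d + 2)*(d^3 - 6*d^2 - 7*d + 60) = d*(d - 5)*(d - 2)*(d + 2)*(d^2 - d - 12) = d*(d - 5)*(d - 4)*(d - 2)*(d + 2)*(d + 3)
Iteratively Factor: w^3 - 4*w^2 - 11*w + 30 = (w + 3)*(w^2 - 7*w + 10) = (w - 2)*(w + 3)*(w - 5)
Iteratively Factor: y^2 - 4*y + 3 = (y - 3)*(y - 1)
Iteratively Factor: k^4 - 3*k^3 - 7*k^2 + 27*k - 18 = (k + 3)*(k^3 - 6*k^2 + 11*k - 6) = (k - 3)*(k + 3)*(k^2 - 3*k + 2) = (k - 3)*(k - 1)*(k + 3)*(k - 2)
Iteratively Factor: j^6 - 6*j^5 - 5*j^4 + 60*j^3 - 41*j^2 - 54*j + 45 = (j - 3)*(j^5 - 3*j^4 - 14*j^3 + 18*j^2 + 13*j - 15) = (j - 3)*(j + 1)*(j^4 - 4*j^3 - 10*j^2 + 28*j - 15) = (j - 3)*(j - 1)*(j + 1)*(j^3 - 3*j^2 - 13*j + 15) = (j - 5)*(j - 3)*(j - 1)*(j + 1)*(j^2 + 2*j - 3) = (j - 5)*(j - 3)*(j - 1)^2*(j + 1)*(j + 3)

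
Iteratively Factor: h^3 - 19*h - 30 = (h - 5)*(h^2 + 5*h + 6) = (h - 5)*(h + 3)*(h + 2)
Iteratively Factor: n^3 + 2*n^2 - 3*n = (n - 1)*(n^2 + 3*n) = (n - 1)*(n + 3)*(n)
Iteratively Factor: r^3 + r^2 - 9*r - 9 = (r + 1)*(r^2 - 9) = (r + 1)*(r + 3)*(r - 3)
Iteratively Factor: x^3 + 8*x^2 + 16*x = (x + 4)*(x^2 + 4*x) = (x + 4)^2*(x)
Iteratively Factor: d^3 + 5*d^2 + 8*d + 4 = (d + 2)*(d^2 + 3*d + 2) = (d + 1)*(d + 2)*(d + 2)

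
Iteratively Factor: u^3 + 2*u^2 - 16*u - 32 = (u + 4)*(u^2 - 2*u - 8) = (u + 2)*(u + 4)*(u - 4)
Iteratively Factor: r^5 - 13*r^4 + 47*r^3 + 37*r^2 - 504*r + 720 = (r - 4)*(r^4 - 9*r^3 + 11*r^2 + 81*r - 180) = (r - 4)*(r - 3)*(r^3 - 6*r^2 - 7*r + 60) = (r - 4)^2*(r - 3)*(r^2 - 2*r - 15) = (r - 4)^2*(r - 3)*(r + 3)*(r - 5)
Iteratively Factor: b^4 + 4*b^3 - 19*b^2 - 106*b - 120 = (b + 2)*(b^3 + 2*b^2 - 23*b - 60) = (b + 2)*(b + 3)*(b^2 - b - 20) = (b - 5)*(b + 2)*(b + 3)*(b + 4)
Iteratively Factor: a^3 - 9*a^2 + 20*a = (a)*(a^2 - 9*a + 20) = a*(a - 5)*(a - 4)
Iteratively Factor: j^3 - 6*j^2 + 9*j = (j - 3)*(j^2 - 3*j) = j*(j - 3)*(j - 3)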